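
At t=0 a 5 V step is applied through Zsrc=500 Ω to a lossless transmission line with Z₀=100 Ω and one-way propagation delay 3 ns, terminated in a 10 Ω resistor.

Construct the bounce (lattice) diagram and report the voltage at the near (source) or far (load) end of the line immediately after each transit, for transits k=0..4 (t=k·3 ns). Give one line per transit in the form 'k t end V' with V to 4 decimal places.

0 0 source 0.8333
1 3 load 0.1515
2 6 source -0.3030
3 9 load 0.0689
4 12 source 0.3168

Γ_L=-0.818182, Γ_S=0.666667; launch V₁=5·100/600=0.833333
k=0 src: V=0.8333
k=1 load: inc=0.833333, refl=0.833333·-0.818182=-0.6818; V=0.000000+0.833333+-0.681818=0.1515
k=2 src: inc=-0.681818, refl=-0.681818·0.666667=-0.4545; V=0.833333+-0.681818+-0.454545=-0.3030
k=3 load: inc=-0.454545, refl=-0.454545·-0.818182=0.3719; V=0.151515+-0.454545+0.371901=0.0689
k=4 src: inc=0.371901, refl=0.371901·0.666667=0.2479; V=-0.303030+0.371901+0.247934=0.3168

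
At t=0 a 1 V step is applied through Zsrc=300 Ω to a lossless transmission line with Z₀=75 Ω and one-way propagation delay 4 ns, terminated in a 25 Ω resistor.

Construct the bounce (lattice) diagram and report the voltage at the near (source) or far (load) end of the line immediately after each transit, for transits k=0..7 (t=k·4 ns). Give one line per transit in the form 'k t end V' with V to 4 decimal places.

0 0 source 0.2000
1 4 load 0.1000
2 8 source 0.0400
3 12 load 0.0700
4 16 source 0.0880
5 20 load 0.0790
6 24 source 0.0736
7 28 load 0.0763

Γ_L=-0.500000, Γ_S=0.600000; launch V₁=1·75/375=0.200000
k=0 src: V=0.2000
k=1 load: inc=0.200000, refl=0.200000·-0.500000=-0.1000; V=0.000000+0.200000+-0.100000=0.1000
k=2 src: inc=-0.100000, refl=-0.100000·0.600000=-0.0600; V=0.200000+-0.100000+-0.060000=0.0400
k=3 load: inc=-0.060000, refl=-0.060000·-0.500000=0.0300; V=0.100000+-0.060000+0.030000=0.0700
k=4 src: inc=0.030000, refl=0.030000·0.600000=0.0180; V=0.040000+0.030000+0.018000=0.0880
k=5 load: inc=0.018000, refl=0.018000·-0.500000=-0.0090; V=0.070000+0.018000+-0.009000=0.0790
k=6 src: inc=-0.009000, refl=-0.009000·0.600000=-0.0054; V=0.088000+-0.009000+-0.005400=0.0736
k=7 load: inc=-0.005400, refl=-0.005400·-0.500000=0.0027; V=0.079000+-0.005400+0.002700=0.0763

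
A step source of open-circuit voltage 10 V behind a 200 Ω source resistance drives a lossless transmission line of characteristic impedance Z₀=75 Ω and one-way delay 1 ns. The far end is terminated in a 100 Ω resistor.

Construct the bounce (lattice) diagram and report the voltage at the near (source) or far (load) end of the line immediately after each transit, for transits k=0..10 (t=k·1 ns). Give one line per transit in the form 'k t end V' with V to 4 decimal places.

0 0 source 2.7273
1 1 load 3.1169
2 2 source 3.2940
3 3 load 3.3193
4 4 source 3.3308
5 5 load 3.3324
6 6 source 3.3332
7 7 load 3.3333
8 8 source 3.3333
9 9 load 3.3333
10 10 source 3.3333

Γ_L=0.142857, Γ_S=0.454545; launch V₁=10·75/275=2.727273
k=0 src: V=2.7273
k=1 load: inc=2.727273, refl=2.727273·0.142857=0.3896; V=0.000000+2.727273+0.389610=3.1169
k=2 src: inc=0.389610, refl=0.389610·0.454545=0.1771; V=2.727273+0.389610+0.177096=3.2940
k=3 load: inc=0.177096, refl=0.177096·0.142857=0.0253; V=3.116883+0.177096+0.025299=3.3193
k=4 src: inc=0.025299, refl=0.025299·0.454545=0.0115; V=3.293979+0.025299+0.011500=3.3308
k=5 load: inc=0.011500, refl=0.011500·0.142857=0.0016; V=3.319278+0.011500+0.001643=3.3324
k=6 src: inc=0.001643, refl=0.001643·0.454545=0.0007; V=3.330778+0.001643+0.000747=3.3332
k=7 load: inc=0.000747, refl=0.000747·0.142857=0.0001; V=3.332421+0.000747+0.000107=3.3333
k=8 src: inc=0.000107, refl=0.000107·0.454545=0.0000; V=3.333167+0.000107+0.000048=3.3333
k=9 load: inc=0.000048, refl=0.000048·0.142857=0.0000; V=3.333274+0.000048+0.000007=3.3333
k=10 src: inc=0.000007, refl=0.000007·0.454545=0.0000; V=3.333323+0.000007+0.000003=3.3333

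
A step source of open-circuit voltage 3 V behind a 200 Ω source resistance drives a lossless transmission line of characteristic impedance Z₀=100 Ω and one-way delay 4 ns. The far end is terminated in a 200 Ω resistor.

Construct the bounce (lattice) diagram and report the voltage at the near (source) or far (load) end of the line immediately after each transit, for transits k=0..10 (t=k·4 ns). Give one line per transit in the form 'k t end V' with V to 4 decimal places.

0 0 source 1.0000
1 4 load 1.3333
2 8 source 1.4444
3 12 load 1.4815
4 16 source 1.4938
5 20 load 1.4979
6 24 source 1.4993
7 28 load 1.4998
8 32 source 1.4999
9 36 load 1.5000
10 40 source 1.5000

Γ_L=0.333333, Γ_S=0.333333; launch V₁=3·100/300=1.000000
k=0 src: V=1.0000
k=1 load: inc=1.000000, refl=1.000000·0.333333=0.3333; V=0.000000+1.000000+0.333333=1.3333
k=2 src: inc=0.333333, refl=0.333333·0.333333=0.1111; V=1.000000+0.333333+0.111111=1.4444
k=3 load: inc=0.111111, refl=0.111111·0.333333=0.0370; V=1.333333+0.111111+0.037037=1.4815
k=4 src: inc=0.037037, refl=0.037037·0.333333=0.0123; V=1.444444+0.037037+0.012346=1.4938
k=5 load: inc=0.012346, refl=0.012346·0.333333=0.0041; V=1.481481+0.012346+0.004115=1.4979
k=6 src: inc=0.004115, refl=0.004115·0.333333=0.0014; V=1.493827+0.004115+0.001372=1.4993
k=7 load: inc=0.001372, refl=0.001372·0.333333=0.0005; V=1.497942+0.001372+0.000457=1.4998
k=8 src: inc=0.000457, refl=0.000457·0.333333=0.0002; V=1.499314+0.000457+0.000152=1.4999
k=9 load: inc=0.000152, refl=0.000152·0.333333=0.0001; V=1.499771+0.000152+0.000051=1.5000
k=10 src: inc=0.000051, refl=0.000051·0.333333=0.0000; V=1.499924+0.000051+0.000017=1.5000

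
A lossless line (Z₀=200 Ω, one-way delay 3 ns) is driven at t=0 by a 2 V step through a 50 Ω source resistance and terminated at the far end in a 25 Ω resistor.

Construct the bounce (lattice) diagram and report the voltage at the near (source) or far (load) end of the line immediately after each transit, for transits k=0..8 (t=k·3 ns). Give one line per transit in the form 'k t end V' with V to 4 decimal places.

0 0 source 1.6000
1 3 load 0.3556
2 6 source 1.1022
3 9 load 0.5215
4 12 source 0.8699
5 15 load 0.5989
6 18 source 0.7615
7 21 load 0.6350
8 24 source 0.7109

Γ_L=-0.777778, Γ_S=-0.600000; launch V₁=2·200/250=1.600000
k=0 src: V=1.6000
k=1 load: inc=1.600000, refl=1.600000·-0.777778=-1.2444; V=0.000000+1.600000+-1.244444=0.3556
k=2 src: inc=-1.244444, refl=-1.244444·-0.600000=0.7467; V=1.600000+-1.244444+0.746667=1.1022
k=3 load: inc=0.746667, refl=0.746667·-0.777778=-0.5807; V=0.355556+0.746667+-0.580741=0.5215
k=4 src: inc=-0.580741, refl=-0.580741·-0.600000=0.3484; V=1.102222+-0.580741+0.348444=0.8699
k=5 load: inc=0.348444, refl=0.348444·-0.777778=-0.2710; V=0.521481+0.348444+-0.271012=0.5989
k=6 src: inc=-0.271012, refl=-0.271012·-0.600000=0.1626; V=0.869926+-0.271012+0.162607=0.7615
k=7 load: inc=0.162607, refl=0.162607·-0.777778=-0.1265; V=0.598914+0.162607+-0.126472=0.6350
k=8 src: inc=-0.126472, refl=-0.126472·-0.600000=0.0759; V=0.761521+-0.126472+0.075883=0.7109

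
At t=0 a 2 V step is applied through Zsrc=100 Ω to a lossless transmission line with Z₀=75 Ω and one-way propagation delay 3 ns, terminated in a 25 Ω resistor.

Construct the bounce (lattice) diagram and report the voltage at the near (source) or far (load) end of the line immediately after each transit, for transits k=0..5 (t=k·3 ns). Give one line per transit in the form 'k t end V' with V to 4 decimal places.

0 0 source 0.8571
1 3 load 0.4286
2 6 source 0.3673
3 9 load 0.3980
4 12 source 0.4023
5 15 load 0.4001

Γ_L=-0.500000, Γ_S=0.142857; launch V₁=2·75/175=0.857143
k=0 src: V=0.8571
k=1 load: inc=0.857143, refl=0.857143·-0.500000=-0.4286; V=0.000000+0.857143+-0.428571=0.4286
k=2 src: inc=-0.428571, refl=-0.428571·0.142857=-0.0612; V=0.857143+-0.428571+-0.061224=0.3673
k=3 load: inc=-0.061224, refl=-0.061224·-0.500000=0.0306; V=0.428571+-0.061224+0.030612=0.3980
k=4 src: inc=0.030612, refl=0.030612·0.142857=0.0044; V=0.367347+0.030612+0.004373=0.4023
k=5 load: inc=0.004373, refl=0.004373·-0.500000=-0.0022; V=0.397959+0.004373+-0.002187=0.4001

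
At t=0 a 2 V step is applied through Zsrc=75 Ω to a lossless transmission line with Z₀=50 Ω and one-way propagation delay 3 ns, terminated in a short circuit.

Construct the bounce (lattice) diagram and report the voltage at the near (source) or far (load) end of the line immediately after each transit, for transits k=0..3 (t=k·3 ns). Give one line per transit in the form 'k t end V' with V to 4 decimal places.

Γ_L=-1.000000, Γ_S=0.200000; launch V₁=2·50/125=0.800000
k=0 src: V=0.8000
k=1 load: inc=0.800000, refl=0.800000·-1.000000=-0.8000; V=0.000000+0.800000+-0.800000=0.0000
k=2 src: inc=-0.800000, refl=-0.800000·0.200000=-0.1600; V=0.800000+-0.800000+-0.160000=-0.1600
k=3 load: inc=-0.160000, refl=-0.160000·-1.000000=0.1600; V=0.000000+-0.160000+0.160000=0.0000

0 0 source 0.8000
1 3 load 0.0000
2 6 source -0.1600
3 9 load 0.0000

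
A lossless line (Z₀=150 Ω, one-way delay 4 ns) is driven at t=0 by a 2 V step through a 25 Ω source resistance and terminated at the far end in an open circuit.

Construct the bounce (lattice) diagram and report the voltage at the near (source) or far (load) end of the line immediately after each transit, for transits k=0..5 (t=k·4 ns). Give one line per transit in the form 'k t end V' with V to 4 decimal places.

0 0 source 1.7143
1 4 load 3.4286
2 8 source 2.2041
3 12 load 0.9796
4 16 source 1.8542
5 20 load 2.7289

Γ_L=1.000000, Γ_S=-0.714286; launch V₁=2·150/175=1.714286
k=0 src: V=1.7143
k=1 load: inc=1.714286, refl=1.714286·1.000000=1.7143; V=0.000000+1.714286+1.714286=3.4286
k=2 src: inc=1.714286, refl=1.714286·-0.714286=-1.2245; V=1.714286+1.714286+-1.224490=2.2041
k=3 load: inc=-1.224490, refl=-1.224490·1.000000=-1.2245; V=3.428571+-1.224490+-1.224490=0.9796
k=4 src: inc=-1.224490, refl=-1.224490·-0.714286=0.8746; V=2.204082+-1.224490+0.874636=1.8542
k=5 load: inc=0.874636, refl=0.874636·1.000000=0.8746; V=0.979592+0.874636+0.874636=2.7289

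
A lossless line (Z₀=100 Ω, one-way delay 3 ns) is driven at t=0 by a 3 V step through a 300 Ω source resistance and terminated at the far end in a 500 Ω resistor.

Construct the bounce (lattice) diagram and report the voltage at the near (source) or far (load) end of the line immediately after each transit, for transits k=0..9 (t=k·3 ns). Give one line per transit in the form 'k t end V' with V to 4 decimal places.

Γ_L=0.666667, Γ_S=0.500000; launch V₁=3·100/400=0.750000
k=0 src: V=0.7500
k=1 load: inc=0.750000, refl=0.750000·0.666667=0.5000; V=0.000000+0.750000+0.500000=1.2500
k=2 src: inc=0.500000, refl=0.500000·0.500000=0.2500; V=0.750000+0.500000+0.250000=1.5000
k=3 load: inc=0.250000, refl=0.250000·0.666667=0.1667; V=1.250000+0.250000+0.166667=1.6667
k=4 src: inc=0.166667, refl=0.166667·0.500000=0.0833; V=1.500000+0.166667+0.083333=1.7500
k=5 load: inc=0.083333, refl=0.083333·0.666667=0.0556; V=1.666667+0.083333+0.055556=1.8056
k=6 src: inc=0.055556, refl=0.055556·0.500000=0.0278; V=1.750000+0.055556+0.027778=1.8333
k=7 load: inc=0.027778, refl=0.027778·0.666667=0.0185; V=1.805556+0.027778+0.018519=1.8519
k=8 src: inc=0.018519, refl=0.018519·0.500000=0.0093; V=1.833333+0.018519+0.009259=1.8611
k=9 load: inc=0.009259, refl=0.009259·0.666667=0.0062; V=1.851852+0.009259+0.006173=1.8673

0 0 source 0.7500
1 3 load 1.2500
2 6 source 1.5000
3 9 load 1.6667
4 12 source 1.7500
5 15 load 1.8056
6 18 source 1.8333
7 21 load 1.8519
8 24 source 1.8611
9 27 load 1.8673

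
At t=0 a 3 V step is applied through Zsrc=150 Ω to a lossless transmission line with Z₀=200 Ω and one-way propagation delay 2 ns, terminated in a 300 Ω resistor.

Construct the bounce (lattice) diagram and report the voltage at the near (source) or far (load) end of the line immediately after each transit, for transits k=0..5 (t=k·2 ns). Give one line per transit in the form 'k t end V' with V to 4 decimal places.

0 0 source 1.7143
1 2 load 2.0571
2 4 source 2.0082
3 6 load 1.9984
4 8 source 1.9998
5 10 load 2.0000

Γ_L=0.200000, Γ_S=-0.142857; launch V₁=3·200/350=1.714286
k=0 src: V=1.7143
k=1 load: inc=1.714286, refl=1.714286·0.200000=0.3429; V=0.000000+1.714286+0.342857=2.0571
k=2 src: inc=0.342857, refl=0.342857·-0.142857=-0.0490; V=1.714286+0.342857+-0.048980=2.0082
k=3 load: inc=-0.048980, refl=-0.048980·0.200000=-0.0098; V=2.057143+-0.048980+-0.009796=1.9984
k=4 src: inc=-0.009796, refl=-0.009796·-0.142857=0.0014; V=2.008163+-0.009796+0.001399=1.9998
k=5 load: inc=0.001399, refl=0.001399·0.200000=0.0003; V=1.998367+0.001399+0.000280=2.0000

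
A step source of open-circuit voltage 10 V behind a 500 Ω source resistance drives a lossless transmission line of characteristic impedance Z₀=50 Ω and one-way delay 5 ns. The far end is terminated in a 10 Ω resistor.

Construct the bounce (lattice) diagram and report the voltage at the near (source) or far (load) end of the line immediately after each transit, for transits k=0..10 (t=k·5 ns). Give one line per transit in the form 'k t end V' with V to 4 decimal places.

Γ_L=-0.666667, Γ_S=0.818182; launch V₁=10·50/550=0.909091
k=0 src: V=0.9091
k=1 load: inc=0.909091, refl=0.909091·-0.666667=-0.6061; V=0.000000+0.909091+-0.606061=0.3030
k=2 src: inc=-0.606061, refl=-0.606061·0.818182=-0.4959; V=0.909091+-0.606061+-0.495868=-0.1928
k=3 load: inc=-0.495868, refl=-0.495868·-0.666667=0.3306; V=0.303030+-0.495868+0.330579=0.1377
k=4 src: inc=0.330579, refl=0.330579·0.818182=0.2705; V=-0.192837+0.330579+0.270473=0.4082
k=5 load: inc=0.270473, refl=0.270473·-0.666667=-0.1803; V=0.137741+0.270473+-0.180316=0.2279
k=6 src: inc=-0.180316, refl=-0.180316·0.818182=-0.1475; V=0.408214+-0.180316+-0.147531=0.0804
k=7 load: inc=-0.147531, refl=-0.147531·-0.666667=0.0984; V=0.227899+-0.147531+0.098354=0.1787
k=8 src: inc=0.098354, refl=0.098354·0.818182=0.0805; V=0.080368+0.098354+0.080471=0.2592
k=9 load: inc=0.080471, refl=0.080471·-0.666667=-0.0536; V=0.178722+0.080471+-0.053648=0.2055
k=10 src: inc=-0.053648, refl=-0.053648·0.818182=-0.0439; V=0.259193+-0.053648+-0.043893=0.1617

0 0 source 0.9091
1 5 load 0.3030
2 10 source -0.1928
3 15 load 0.1377
4 20 source 0.4082
5 25 load 0.2279
6 30 source 0.0804
7 35 load 0.1787
8 40 source 0.2592
9 45 load 0.2055
10 50 source 0.1617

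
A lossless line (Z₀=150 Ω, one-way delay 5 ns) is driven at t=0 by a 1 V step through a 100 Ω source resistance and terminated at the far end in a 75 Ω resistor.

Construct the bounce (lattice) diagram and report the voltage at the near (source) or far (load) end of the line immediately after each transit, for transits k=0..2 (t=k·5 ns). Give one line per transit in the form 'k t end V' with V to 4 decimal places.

Γ_L=-0.333333, Γ_S=-0.200000; launch V₁=1·150/250=0.600000
k=0 src: V=0.6000
k=1 load: inc=0.600000, refl=0.600000·-0.333333=-0.2000; V=0.000000+0.600000+-0.200000=0.4000
k=2 src: inc=-0.200000, refl=-0.200000·-0.200000=0.0400; V=0.600000+-0.200000+0.040000=0.4400

0 0 source 0.6000
1 5 load 0.4000
2 10 source 0.4400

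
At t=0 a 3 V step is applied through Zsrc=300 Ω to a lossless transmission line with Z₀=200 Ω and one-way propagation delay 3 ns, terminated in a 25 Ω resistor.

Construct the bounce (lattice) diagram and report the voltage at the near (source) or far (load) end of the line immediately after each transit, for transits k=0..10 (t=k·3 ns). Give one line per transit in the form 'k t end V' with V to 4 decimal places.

0 0 source 1.2000
1 3 load 0.2667
2 6 source 0.0800
3 9 load 0.2252
4 12 source 0.2542
5 15 load 0.2316
6 18 source 0.2271
7 21 load 0.2306
8 24 source 0.2313
9 27 load 0.2308
10 30 source 0.2307

Γ_L=-0.777778, Γ_S=0.200000; launch V₁=3·200/500=1.200000
k=0 src: V=1.2000
k=1 load: inc=1.200000, refl=1.200000·-0.777778=-0.9333; V=0.000000+1.200000+-0.933333=0.2667
k=2 src: inc=-0.933333, refl=-0.933333·0.200000=-0.1867; V=1.200000+-0.933333+-0.186667=0.0800
k=3 load: inc=-0.186667, refl=-0.186667·-0.777778=0.1452; V=0.266667+-0.186667+0.145185=0.2252
k=4 src: inc=0.145185, refl=0.145185·0.200000=0.0290; V=0.080000+0.145185+0.029037=0.2542
k=5 load: inc=0.029037, refl=0.029037·-0.777778=-0.0226; V=0.225185+0.029037+-0.022584=0.2316
k=6 src: inc=-0.022584, refl=-0.022584·0.200000=-0.0045; V=0.254222+-0.022584+-0.004517=0.2271
k=7 load: inc=-0.004517, refl=-0.004517·-0.777778=0.0035; V=0.231638+-0.004517+0.003513=0.2306
k=8 src: inc=0.003513, refl=0.003513·0.200000=0.0007; V=0.227121+0.003513+0.000703=0.2313
k=9 load: inc=0.000703, refl=0.000703·-0.777778=-0.0005; V=0.230634+0.000703+-0.000546=0.2308
k=10 src: inc=-0.000546, refl=-0.000546·0.200000=-0.0001; V=0.231337+-0.000546+-0.000109=0.2307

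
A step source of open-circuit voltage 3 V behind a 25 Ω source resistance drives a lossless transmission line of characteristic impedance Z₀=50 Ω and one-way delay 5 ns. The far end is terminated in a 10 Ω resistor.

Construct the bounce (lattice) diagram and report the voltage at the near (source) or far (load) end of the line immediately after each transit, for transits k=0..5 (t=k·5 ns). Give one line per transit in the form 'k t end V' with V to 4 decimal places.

0 0 source 2.0000
1 5 load 0.6667
2 10 source 1.1111
3 15 load 0.8148
4 20 source 0.9136
5 25 load 0.8477

Γ_L=-0.666667, Γ_S=-0.333333; launch V₁=3·50/75=2.000000
k=0 src: V=2.0000
k=1 load: inc=2.000000, refl=2.000000·-0.666667=-1.3333; V=0.000000+2.000000+-1.333333=0.6667
k=2 src: inc=-1.333333, refl=-1.333333·-0.333333=0.4444; V=2.000000+-1.333333+0.444444=1.1111
k=3 load: inc=0.444444, refl=0.444444·-0.666667=-0.2963; V=0.666667+0.444444+-0.296296=0.8148
k=4 src: inc=-0.296296, refl=-0.296296·-0.333333=0.0988; V=1.111111+-0.296296+0.098765=0.9136
k=5 load: inc=0.098765, refl=0.098765·-0.666667=-0.0658; V=0.814815+0.098765+-0.065844=0.8477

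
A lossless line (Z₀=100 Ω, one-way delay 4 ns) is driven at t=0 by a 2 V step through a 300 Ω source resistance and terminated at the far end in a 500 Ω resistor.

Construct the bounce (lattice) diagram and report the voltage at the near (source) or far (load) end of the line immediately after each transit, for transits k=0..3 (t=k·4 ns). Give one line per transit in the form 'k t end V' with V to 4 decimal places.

0 0 source 0.5000
1 4 load 0.8333
2 8 source 1.0000
3 12 load 1.1111

Γ_L=0.666667, Γ_S=0.500000; launch V₁=2·100/400=0.500000
k=0 src: V=0.5000
k=1 load: inc=0.500000, refl=0.500000·0.666667=0.3333; V=0.000000+0.500000+0.333333=0.8333
k=2 src: inc=0.333333, refl=0.333333·0.500000=0.1667; V=0.500000+0.333333+0.166667=1.0000
k=3 load: inc=0.166667, refl=0.166667·0.666667=0.1111; V=0.833333+0.166667+0.111111=1.1111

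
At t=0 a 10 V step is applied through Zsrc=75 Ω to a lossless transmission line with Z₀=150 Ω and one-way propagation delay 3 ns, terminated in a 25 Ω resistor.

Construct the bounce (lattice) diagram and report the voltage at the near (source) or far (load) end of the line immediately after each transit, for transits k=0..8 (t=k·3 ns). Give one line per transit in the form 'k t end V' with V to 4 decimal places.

0 0 source 6.6667
1 3 load 1.9048
2 6 source 3.4921
3 9 load 2.3583
4 12 source 2.7362
5 15 load 2.4663
6 18 source 2.5562
7 21 load 2.4920
8 24 source 2.5134

Γ_L=-0.714286, Γ_S=-0.333333; launch V₁=10·150/225=6.666667
k=0 src: V=6.6667
k=1 load: inc=6.666667, refl=6.666667·-0.714286=-4.7619; V=0.000000+6.666667+-4.761905=1.9048
k=2 src: inc=-4.761905, refl=-4.761905·-0.333333=1.5873; V=6.666667+-4.761905+1.587302=3.4921
k=3 load: inc=1.587302, refl=1.587302·-0.714286=-1.1338; V=1.904762+1.587302+-1.133787=2.3583
k=4 src: inc=-1.133787, refl=-1.133787·-0.333333=0.3779; V=3.492063+-1.133787+0.377929=2.7362
k=5 load: inc=0.377929, refl=0.377929·-0.714286=-0.2699; V=2.358277+0.377929+-0.269949=2.4663
k=6 src: inc=-0.269949, refl=-0.269949·-0.333333=0.0900; V=2.736206+-0.269949+0.089983=2.5562
k=7 load: inc=0.089983, refl=0.089983·-0.714286=-0.0643; V=2.466256+0.089983+-0.064274=2.4920
k=8 src: inc=-0.064274, refl=-0.064274·-0.333333=0.0214; V=2.556239+-0.064274+0.021425=2.5134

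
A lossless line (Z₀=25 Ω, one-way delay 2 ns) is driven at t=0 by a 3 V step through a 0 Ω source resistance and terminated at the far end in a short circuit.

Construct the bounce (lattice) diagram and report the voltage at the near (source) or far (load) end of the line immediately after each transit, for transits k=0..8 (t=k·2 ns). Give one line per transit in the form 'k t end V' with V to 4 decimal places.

0 0 source 3.0000
1 2 load 0.0000
2 4 source 3.0000
3 6 load 0.0000
4 8 source 3.0000
5 10 load 0.0000
6 12 source 3.0000
7 14 load 0.0000
8 16 source 3.0000

Γ_L=-1.000000, Γ_S=-1.000000; launch V₁=3·25/25=3.000000
k=0 src: V=3.0000
k=1 load: inc=3.000000, refl=3.000000·-1.000000=-3.0000; V=0.000000+3.000000+-3.000000=0.0000
k=2 src: inc=-3.000000, refl=-3.000000·-1.000000=3.0000; V=3.000000+-3.000000+3.000000=3.0000
k=3 load: inc=3.000000, refl=3.000000·-1.000000=-3.0000; V=0.000000+3.000000+-3.000000=0.0000
k=4 src: inc=-3.000000, refl=-3.000000·-1.000000=3.0000; V=3.000000+-3.000000+3.000000=3.0000
k=5 load: inc=3.000000, refl=3.000000·-1.000000=-3.0000; V=0.000000+3.000000+-3.000000=0.0000
k=6 src: inc=-3.000000, refl=-3.000000·-1.000000=3.0000; V=3.000000+-3.000000+3.000000=3.0000
k=7 load: inc=3.000000, refl=3.000000·-1.000000=-3.0000; V=0.000000+3.000000+-3.000000=0.0000
k=8 src: inc=-3.000000, refl=-3.000000·-1.000000=3.0000; V=3.000000+-3.000000+3.000000=3.0000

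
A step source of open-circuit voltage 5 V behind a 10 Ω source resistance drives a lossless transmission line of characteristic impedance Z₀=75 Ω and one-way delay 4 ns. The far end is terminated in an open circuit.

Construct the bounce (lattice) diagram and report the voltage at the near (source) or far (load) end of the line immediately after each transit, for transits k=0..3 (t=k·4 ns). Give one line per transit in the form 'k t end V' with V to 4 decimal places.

Γ_L=1.000000, Γ_S=-0.764706; launch V₁=5·75/85=4.411765
k=0 src: V=4.4118
k=1 load: inc=4.411765, refl=4.411765·1.000000=4.4118; V=0.000000+4.411765+4.411765=8.8235
k=2 src: inc=4.411765, refl=4.411765·-0.764706=-3.3737; V=4.411765+4.411765+-3.373702=5.4498
k=3 load: inc=-3.373702, refl=-3.373702·1.000000=-3.3737; V=8.823529+-3.373702+-3.373702=2.0761

0 0 source 4.4118
1 4 load 8.8235
2 8 source 5.4498
3 12 load 2.0761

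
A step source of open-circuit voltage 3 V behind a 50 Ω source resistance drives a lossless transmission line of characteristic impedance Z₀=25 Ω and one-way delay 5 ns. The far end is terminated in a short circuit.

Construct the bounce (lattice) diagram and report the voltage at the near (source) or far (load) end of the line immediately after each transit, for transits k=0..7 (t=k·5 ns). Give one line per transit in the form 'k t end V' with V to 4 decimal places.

0 0 source 1.0000
1 5 load 0.0000
2 10 source -0.3333
3 15 load 0.0000
4 20 source 0.1111
5 25 load 0.0000
6 30 source -0.0370
7 35 load 0.0000

Γ_L=-1.000000, Γ_S=0.333333; launch V₁=3·25/75=1.000000
k=0 src: V=1.0000
k=1 load: inc=1.000000, refl=1.000000·-1.000000=-1.0000; V=0.000000+1.000000+-1.000000=0.0000
k=2 src: inc=-1.000000, refl=-1.000000·0.333333=-0.3333; V=1.000000+-1.000000+-0.333333=-0.3333
k=3 load: inc=-0.333333, refl=-0.333333·-1.000000=0.3333; V=0.000000+-0.333333+0.333333=0.0000
k=4 src: inc=0.333333, refl=0.333333·0.333333=0.1111; V=-0.333333+0.333333+0.111111=0.1111
k=5 load: inc=0.111111, refl=0.111111·-1.000000=-0.1111; V=0.000000+0.111111+-0.111111=0.0000
k=6 src: inc=-0.111111, refl=-0.111111·0.333333=-0.0370; V=0.111111+-0.111111+-0.037037=-0.0370
k=7 load: inc=-0.037037, refl=-0.037037·-1.000000=0.0370; V=0.000000+-0.037037+0.037037=0.0000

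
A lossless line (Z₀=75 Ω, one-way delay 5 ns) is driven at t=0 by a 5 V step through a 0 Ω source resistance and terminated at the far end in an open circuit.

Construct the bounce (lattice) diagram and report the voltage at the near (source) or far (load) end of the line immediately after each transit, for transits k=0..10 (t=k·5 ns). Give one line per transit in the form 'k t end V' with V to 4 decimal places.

0 0 source 5.0000
1 5 load 10.0000
2 10 source 5.0000
3 15 load 0.0000
4 20 source 5.0000
5 25 load 10.0000
6 30 source 5.0000
7 35 load 0.0000
8 40 source 5.0000
9 45 load 10.0000
10 50 source 5.0000

Γ_L=1.000000, Γ_S=-1.000000; launch V₁=5·75/75=5.000000
k=0 src: V=5.0000
k=1 load: inc=5.000000, refl=5.000000·1.000000=5.0000; V=0.000000+5.000000+5.000000=10.0000
k=2 src: inc=5.000000, refl=5.000000·-1.000000=-5.0000; V=5.000000+5.000000+-5.000000=5.0000
k=3 load: inc=-5.000000, refl=-5.000000·1.000000=-5.0000; V=10.000000+-5.000000+-5.000000=0.0000
k=4 src: inc=-5.000000, refl=-5.000000·-1.000000=5.0000; V=5.000000+-5.000000+5.000000=5.0000
k=5 load: inc=5.000000, refl=5.000000·1.000000=5.0000; V=0.000000+5.000000+5.000000=10.0000
k=6 src: inc=5.000000, refl=5.000000·-1.000000=-5.0000; V=5.000000+5.000000+-5.000000=5.0000
k=7 load: inc=-5.000000, refl=-5.000000·1.000000=-5.0000; V=10.000000+-5.000000+-5.000000=0.0000
k=8 src: inc=-5.000000, refl=-5.000000·-1.000000=5.0000; V=5.000000+-5.000000+5.000000=5.0000
k=9 load: inc=5.000000, refl=5.000000·1.000000=5.0000; V=0.000000+5.000000+5.000000=10.0000
k=10 src: inc=5.000000, refl=5.000000·-1.000000=-5.0000; V=5.000000+5.000000+-5.000000=5.0000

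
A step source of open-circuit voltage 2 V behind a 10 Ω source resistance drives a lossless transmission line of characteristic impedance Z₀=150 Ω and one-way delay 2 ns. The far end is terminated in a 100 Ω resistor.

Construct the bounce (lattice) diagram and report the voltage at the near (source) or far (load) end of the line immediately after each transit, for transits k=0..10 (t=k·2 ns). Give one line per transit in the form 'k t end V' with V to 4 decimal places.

Γ_L=-0.200000, Γ_S=-0.875000; launch V₁=2·150/160=1.875000
k=0 src: V=1.8750
k=1 load: inc=1.875000, refl=1.875000·-0.200000=-0.3750; V=0.000000+1.875000+-0.375000=1.5000
k=2 src: inc=-0.375000, refl=-0.375000·-0.875000=0.3281; V=1.875000+-0.375000+0.328125=1.8281
k=3 load: inc=0.328125, refl=0.328125·-0.200000=-0.0656; V=1.500000+0.328125+-0.065625=1.7625
k=4 src: inc=-0.065625, refl=-0.065625·-0.875000=0.0574; V=1.828125+-0.065625+0.057422=1.8199
k=5 load: inc=0.057422, refl=0.057422·-0.200000=-0.0115; V=1.762500+0.057422+-0.011484=1.8084
k=6 src: inc=-0.011484, refl=-0.011484·-0.875000=0.0100; V=1.819922+-0.011484+0.010049=1.8185
k=7 load: inc=0.010049, refl=0.010049·-0.200000=-0.0020; V=1.808437+0.010049+-0.002010=1.8165
k=8 src: inc=-0.002010, refl=-0.002010·-0.875000=0.0018; V=1.818486+-0.002010+0.001759=1.8182
k=9 load: inc=0.001759, refl=0.001759·-0.200000=-0.0004; V=1.816477+0.001759+-0.000352=1.8179
k=10 src: inc=-0.000352, refl=-0.000352·-0.875000=0.0003; V=1.818235+-0.000352+0.000308=1.8182

0 0 source 1.8750
1 2 load 1.5000
2 4 source 1.8281
3 6 load 1.7625
4 8 source 1.8199
5 10 load 1.8084
6 12 source 1.8185
7 14 load 1.8165
8 16 source 1.8182
9 18 load 1.8179
10 20 source 1.8182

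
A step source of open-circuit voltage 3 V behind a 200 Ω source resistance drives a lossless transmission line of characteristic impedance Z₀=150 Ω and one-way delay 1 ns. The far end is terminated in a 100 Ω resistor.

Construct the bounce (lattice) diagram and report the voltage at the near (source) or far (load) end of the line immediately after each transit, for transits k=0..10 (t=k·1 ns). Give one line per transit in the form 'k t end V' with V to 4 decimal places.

0 0 source 1.2857
1 1 load 1.0286
2 2 source 0.9918
3 3 load 0.9992
4 4 source 1.0002
5 5 load 1.0000
6 6 source 1.0000
7 7 load 1.0000
8 8 source 1.0000
9 9 load 1.0000
10 10 source 1.0000

Γ_L=-0.200000, Γ_S=0.142857; launch V₁=3·150/350=1.285714
k=0 src: V=1.2857
k=1 load: inc=1.285714, refl=1.285714·-0.200000=-0.2571; V=0.000000+1.285714+-0.257143=1.0286
k=2 src: inc=-0.257143, refl=-0.257143·0.142857=-0.0367; V=1.285714+-0.257143+-0.036735=0.9918
k=3 load: inc=-0.036735, refl=-0.036735·-0.200000=0.0073; V=1.028571+-0.036735+0.007347=0.9992
k=4 src: inc=0.007347, refl=0.007347·0.142857=0.0010; V=0.991837+0.007347+0.001050=1.0002
k=5 load: inc=0.001050, refl=0.001050·-0.200000=-0.0002; V=0.999184+0.001050+-0.000210=1.0000
k=6 src: inc=-0.000210, refl=-0.000210·0.142857=-0.0000; V=1.000233+-0.000210+-0.000030=1.0000
k=7 load: inc=-0.000030, refl=-0.000030·-0.200000=0.0000; V=1.000023+-0.000030+0.000006=1.0000
k=8 src: inc=0.000006, refl=0.000006·0.142857=0.0000; V=0.999993+0.000006+0.000001=1.0000
k=9 load: inc=0.000001, refl=0.000001·-0.200000=-0.0000; V=0.999999+0.000001+-0.000000=1.0000
k=10 src: inc=-0.000000, refl=-0.000000·0.142857=-0.0000; V=1.000000+-0.000000+-0.000000=1.0000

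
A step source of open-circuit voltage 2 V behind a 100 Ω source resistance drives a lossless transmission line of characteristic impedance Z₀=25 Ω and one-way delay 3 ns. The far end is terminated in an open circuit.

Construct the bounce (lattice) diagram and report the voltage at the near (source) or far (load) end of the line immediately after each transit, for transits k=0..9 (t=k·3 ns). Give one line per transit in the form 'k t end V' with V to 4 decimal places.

0 0 source 0.4000
1 3 load 0.8000
2 6 source 1.0400
3 9 load 1.2800
4 12 source 1.4240
5 15 load 1.5680
6 18 source 1.6544
7 21 load 1.7408
8 24 source 1.7926
9 27 load 1.8445

Γ_L=1.000000, Γ_S=0.600000; launch V₁=2·25/125=0.400000
k=0 src: V=0.4000
k=1 load: inc=0.400000, refl=0.400000·1.000000=0.4000; V=0.000000+0.400000+0.400000=0.8000
k=2 src: inc=0.400000, refl=0.400000·0.600000=0.2400; V=0.400000+0.400000+0.240000=1.0400
k=3 load: inc=0.240000, refl=0.240000·1.000000=0.2400; V=0.800000+0.240000+0.240000=1.2800
k=4 src: inc=0.240000, refl=0.240000·0.600000=0.1440; V=1.040000+0.240000+0.144000=1.4240
k=5 load: inc=0.144000, refl=0.144000·1.000000=0.1440; V=1.280000+0.144000+0.144000=1.5680
k=6 src: inc=0.144000, refl=0.144000·0.600000=0.0864; V=1.424000+0.144000+0.086400=1.6544
k=7 load: inc=0.086400, refl=0.086400·1.000000=0.0864; V=1.568000+0.086400+0.086400=1.7408
k=8 src: inc=0.086400, refl=0.086400·0.600000=0.0518; V=1.654400+0.086400+0.051840=1.7926
k=9 load: inc=0.051840, refl=0.051840·1.000000=0.0518; V=1.740800+0.051840+0.051840=1.8445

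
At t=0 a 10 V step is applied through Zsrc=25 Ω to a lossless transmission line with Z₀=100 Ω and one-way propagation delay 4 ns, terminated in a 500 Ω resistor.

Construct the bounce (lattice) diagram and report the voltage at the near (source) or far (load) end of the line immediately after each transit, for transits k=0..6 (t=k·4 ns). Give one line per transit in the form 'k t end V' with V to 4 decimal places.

0 0 source 8.0000
1 4 load 13.3333
2 8 source 10.1333
3 12 load 8.0000
4 16 source 9.2800
5 20 load 10.1333
6 24 source 9.6213

Γ_L=0.666667, Γ_S=-0.600000; launch V₁=10·100/125=8.000000
k=0 src: V=8.0000
k=1 load: inc=8.000000, refl=8.000000·0.666667=5.3333; V=0.000000+8.000000+5.333333=13.3333
k=2 src: inc=5.333333, refl=5.333333·-0.600000=-3.2000; V=8.000000+5.333333+-3.200000=10.1333
k=3 load: inc=-3.200000, refl=-3.200000·0.666667=-2.1333; V=13.333333+-3.200000+-2.133333=8.0000
k=4 src: inc=-2.133333, refl=-2.133333·-0.600000=1.2800; V=10.133333+-2.133333+1.280000=9.2800
k=5 load: inc=1.280000, refl=1.280000·0.666667=0.8533; V=8.000000+1.280000+0.853333=10.1333
k=6 src: inc=0.853333, refl=0.853333·-0.600000=-0.5120; V=9.280000+0.853333+-0.512000=9.6213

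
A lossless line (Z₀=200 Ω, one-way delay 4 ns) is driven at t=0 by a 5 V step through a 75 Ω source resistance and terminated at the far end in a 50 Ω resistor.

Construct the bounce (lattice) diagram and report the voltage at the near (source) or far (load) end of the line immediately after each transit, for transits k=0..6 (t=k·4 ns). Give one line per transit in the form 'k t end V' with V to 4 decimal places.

Γ_L=-0.600000, Γ_S=-0.454545; launch V₁=5·200/275=3.636364
k=0 src: V=3.6364
k=1 load: inc=3.636364, refl=3.636364·-0.600000=-2.1818; V=0.000000+3.636364+-2.181818=1.4545
k=2 src: inc=-2.181818, refl=-2.181818·-0.454545=0.9917; V=3.636364+-2.181818+0.991736=2.4463
k=3 load: inc=0.991736, refl=0.991736·-0.600000=-0.5950; V=1.454545+0.991736+-0.595041=1.8512
k=4 src: inc=-0.595041, refl=-0.595041·-0.454545=0.2705; V=2.446281+-0.595041+0.270473=2.1217
k=5 load: inc=0.270473, refl=0.270473·-0.600000=-0.1623; V=1.851240+0.270473+-0.162284=1.9594
k=6 src: inc=-0.162284, refl=-0.162284·-0.454545=0.0738; V=2.121713+-0.162284+0.073765=2.0332

0 0 source 3.6364
1 4 load 1.4545
2 8 source 2.4463
3 12 load 1.8512
4 16 source 2.1217
5 20 load 1.9594
6 24 source 2.0332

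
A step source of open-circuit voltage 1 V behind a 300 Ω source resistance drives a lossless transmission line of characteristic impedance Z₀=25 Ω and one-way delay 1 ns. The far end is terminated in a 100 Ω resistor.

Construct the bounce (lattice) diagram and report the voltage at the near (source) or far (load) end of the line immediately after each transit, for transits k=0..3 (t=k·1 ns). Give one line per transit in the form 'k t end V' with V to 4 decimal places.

0 0 source 0.0769
1 1 load 0.1231
2 2 source 0.1621
3 3 load 0.1856

Γ_L=0.600000, Γ_S=0.846154; launch V₁=1·25/325=0.076923
k=0 src: V=0.0769
k=1 load: inc=0.076923, refl=0.076923·0.600000=0.0462; V=0.000000+0.076923+0.046154=0.1231
k=2 src: inc=0.046154, refl=0.046154·0.846154=0.0391; V=0.076923+0.046154+0.039053=0.1621
k=3 load: inc=0.039053, refl=0.039053·0.600000=0.0234; V=0.123077+0.039053+0.023432=0.1856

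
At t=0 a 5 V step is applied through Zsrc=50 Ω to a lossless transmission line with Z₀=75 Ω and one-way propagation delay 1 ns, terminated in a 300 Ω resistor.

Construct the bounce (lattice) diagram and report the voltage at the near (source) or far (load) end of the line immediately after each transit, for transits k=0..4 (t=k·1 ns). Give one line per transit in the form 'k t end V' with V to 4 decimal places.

Γ_L=0.600000, Γ_S=-0.200000; launch V₁=5·75/125=3.000000
k=0 src: V=3.0000
k=1 load: inc=3.000000, refl=3.000000·0.600000=1.8000; V=0.000000+3.000000+1.800000=4.8000
k=2 src: inc=1.800000, refl=1.800000·-0.200000=-0.3600; V=3.000000+1.800000+-0.360000=4.4400
k=3 load: inc=-0.360000, refl=-0.360000·0.600000=-0.2160; V=4.800000+-0.360000+-0.216000=4.2240
k=4 src: inc=-0.216000, refl=-0.216000·-0.200000=0.0432; V=4.440000+-0.216000+0.043200=4.2672

0 0 source 3.0000
1 1 load 4.8000
2 2 source 4.4400
3 3 load 4.2240
4 4 source 4.2672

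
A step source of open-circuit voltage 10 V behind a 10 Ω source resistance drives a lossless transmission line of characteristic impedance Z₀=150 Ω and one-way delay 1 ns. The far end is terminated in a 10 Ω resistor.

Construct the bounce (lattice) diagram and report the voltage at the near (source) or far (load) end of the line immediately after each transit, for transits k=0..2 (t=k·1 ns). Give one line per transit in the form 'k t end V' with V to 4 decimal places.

Γ_L=-0.875000, Γ_S=-0.875000; launch V₁=10·150/160=9.375000
k=0 src: V=9.3750
k=1 load: inc=9.375000, refl=9.375000·-0.875000=-8.2031; V=0.000000+9.375000+-8.203125=1.1719
k=2 src: inc=-8.203125, refl=-8.203125·-0.875000=7.1777; V=9.375000+-8.203125+7.177734=8.3496

0 0 source 9.3750
1 1 load 1.1719
2 2 source 8.3496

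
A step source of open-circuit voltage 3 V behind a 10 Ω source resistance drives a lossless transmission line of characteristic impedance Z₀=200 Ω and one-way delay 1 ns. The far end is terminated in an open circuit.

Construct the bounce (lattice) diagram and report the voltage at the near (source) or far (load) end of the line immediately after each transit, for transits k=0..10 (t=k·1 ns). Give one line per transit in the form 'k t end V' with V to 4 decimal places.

0 0 source 2.8571
1 1 load 5.7143
2 2 source 3.1293
3 3 load 0.5442
4 4 source 2.8831
5 5 load 5.2219
6 6 source 3.1058
7 7 load 0.9897
8 8 source 2.9043
9 9 load 4.8188
10 10 source 3.0866

Γ_L=1.000000, Γ_S=-0.904762; launch V₁=3·200/210=2.857143
k=0 src: V=2.8571
k=1 load: inc=2.857143, refl=2.857143·1.000000=2.8571; V=0.000000+2.857143+2.857143=5.7143
k=2 src: inc=2.857143, refl=2.857143·-0.904762=-2.5850; V=2.857143+2.857143+-2.585034=3.1293
k=3 load: inc=-2.585034, refl=-2.585034·1.000000=-2.5850; V=5.714286+-2.585034+-2.585034=0.5442
k=4 src: inc=-2.585034, refl=-2.585034·-0.904762=2.3388; V=3.129252+-2.585034+2.338840=2.8831
k=5 load: inc=2.338840, refl=2.338840·1.000000=2.3388; V=0.544218+2.338840+2.338840=5.2219
k=6 src: inc=2.338840, refl=2.338840·-0.904762=-2.1161; V=2.883058+2.338840+-2.116094=3.1058
k=7 load: inc=-2.116094, refl=-2.116094·1.000000=-2.1161; V=5.221898+-2.116094+-2.116094=0.9897
k=8 src: inc=-2.116094, refl=-2.116094·-0.904762=1.9146; V=3.105805+-2.116094+1.914561=2.9043
k=9 load: inc=1.914561, refl=1.914561·1.000000=1.9146; V=0.989711+1.914561+1.914561=4.8188
k=10 src: inc=1.914561, refl=1.914561·-0.904762=-1.7322; V=2.904272+1.914561+-1.732222=3.0866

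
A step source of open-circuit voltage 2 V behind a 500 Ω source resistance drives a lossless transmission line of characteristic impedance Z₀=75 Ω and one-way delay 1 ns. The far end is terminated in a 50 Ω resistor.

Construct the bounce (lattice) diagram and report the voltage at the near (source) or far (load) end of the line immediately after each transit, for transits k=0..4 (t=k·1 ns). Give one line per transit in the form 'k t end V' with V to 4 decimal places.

Γ_L=-0.200000, Γ_S=0.739130; launch V₁=2·75/575=0.260870
k=0 src: V=0.2609
k=1 load: inc=0.260870, refl=0.260870·-0.200000=-0.0522; V=0.000000+0.260870+-0.052174=0.2087
k=2 src: inc=-0.052174, refl=-0.052174·0.739130=-0.0386; V=0.260870+-0.052174+-0.038563=0.1701
k=3 load: inc=-0.038563, refl=-0.038563·-0.200000=0.0077; V=0.208696+-0.038563+0.007713=0.1778
k=4 src: inc=0.007713, refl=0.007713·0.739130=0.0057; V=0.170132+0.007713+0.005701=0.1835

0 0 source 0.2609
1 1 load 0.2087
2 2 source 0.1701
3 3 load 0.1778
4 4 source 0.1835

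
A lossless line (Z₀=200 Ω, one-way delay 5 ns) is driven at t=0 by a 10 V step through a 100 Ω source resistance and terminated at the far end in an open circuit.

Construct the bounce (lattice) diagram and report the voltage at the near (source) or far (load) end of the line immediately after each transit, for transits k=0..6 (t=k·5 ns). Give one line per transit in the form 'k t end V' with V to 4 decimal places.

0 0 source 6.6667
1 5 load 13.3333
2 10 source 11.1111
3 15 load 8.8889
4 20 source 9.6296
5 25 load 10.3704
6 30 source 10.1235

Γ_L=1.000000, Γ_S=-0.333333; launch V₁=10·200/300=6.666667
k=0 src: V=6.6667
k=1 load: inc=6.666667, refl=6.666667·1.000000=6.6667; V=0.000000+6.666667+6.666667=13.3333
k=2 src: inc=6.666667, refl=6.666667·-0.333333=-2.2222; V=6.666667+6.666667+-2.222222=11.1111
k=3 load: inc=-2.222222, refl=-2.222222·1.000000=-2.2222; V=13.333333+-2.222222+-2.222222=8.8889
k=4 src: inc=-2.222222, refl=-2.222222·-0.333333=0.7407; V=11.111111+-2.222222+0.740741=9.6296
k=5 load: inc=0.740741, refl=0.740741·1.000000=0.7407; V=8.888889+0.740741+0.740741=10.3704
k=6 src: inc=0.740741, refl=0.740741·-0.333333=-0.2469; V=9.629630+0.740741+-0.246914=10.1235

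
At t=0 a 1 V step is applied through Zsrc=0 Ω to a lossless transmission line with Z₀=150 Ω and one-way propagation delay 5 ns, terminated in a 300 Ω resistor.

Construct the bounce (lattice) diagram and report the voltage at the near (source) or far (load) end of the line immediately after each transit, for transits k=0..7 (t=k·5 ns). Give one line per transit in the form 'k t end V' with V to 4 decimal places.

Γ_L=0.333333, Γ_S=-1.000000; launch V₁=1·150/150=1.000000
k=0 src: V=1.0000
k=1 load: inc=1.000000, refl=1.000000·0.333333=0.3333; V=0.000000+1.000000+0.333333=1.3333
k=2 src: inc=0.333333, refl=0.333333·-1.000000=-0.3333; V=1.000000+0.333333+-0.333333=1.0000
k=3 load: inc=-0.333333, refl=-0.333333·0.333333=-0.1111; V=1.333333+-0.333333+-0.111111=0.8889
k=4 src: inc=-0.111111, refl=-0.111111·-1.000000=0.1111; V=1.000000+-0.111111+0.111111=1.0000
k=5 load: inc=0.111111, refl=0.111111·0.333333=0.0370; V=0.888889+0.111111+0.037037=1.0370
k=6 src: inc=0.037037, refl=0.037037·-1.000000=-0.0370; V=1.000000+0.037037+-0.037037=1.0000
k=7 load: inc=-0.037037, refl=-0.037037·0.333333=-0.0123; V=1.037037+-0.037037+-0.012346=0.9877

0 0 source 1.0000
1 5 load 1.3333
2 10 source 1.0000
3 15 load 0.8889
4 20 source 1.0000
5 25 load 1.0370
6 30 source 1.0000
7 35 load 0.9877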